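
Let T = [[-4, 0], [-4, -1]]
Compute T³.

[[-64, 0], [-84, -1]]

T² = [[16, 0], [20, 1]]
T³ = [[-64, 0], [-84, -1]]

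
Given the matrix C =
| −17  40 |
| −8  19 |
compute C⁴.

tr C = 2 and det C = −3, so the characteristic polynomial is λ² − (2)λ + (−3) with roots −1 and 3.
Eigenvectors give P = [[5, 2], [2, 1]] with P⁻¹ = [[1, −2], [−2, 5]], and C = P·diag(−1, 3)·P⁻¹.
Then C⁴ = P·diag(1, 81)·P⁻¹ = [[5, 162], [2, 81]] · [[1, −2], [−2, 5]] = [[−319, 800], [−160, 401]].

[[−319, 800], [−160, 401]]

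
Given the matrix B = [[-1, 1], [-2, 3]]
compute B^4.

[[-7, 12], [-24, 41]]

B^2 = [[-1, 2], [-4, 7]]
B^3 = [[-3, 5], [-10, 17]]
B^4 = [[-7, 12], [-24, 41]]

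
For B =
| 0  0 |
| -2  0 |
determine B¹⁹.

[[0, 0], [0, 0]]

B is strictly triangular, hence nilpotent: B² = 0, so B¹⁹ = 0.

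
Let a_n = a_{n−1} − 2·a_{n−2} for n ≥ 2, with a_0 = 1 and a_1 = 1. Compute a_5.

With companion matrix A = [[1, −2], [1, 0]], [a_n, a_{n−1}]ᵀ = A·[a_{n−1}, a_{n−2}]ᵀ, so [a_5, a_4]ᵀ = A^4·[a_1, a_0]ᵀ.
A^4 = [[−1, 6], [−3, 2]], giving [a_5, a_4]ᵀ = [[5], [−1]].

5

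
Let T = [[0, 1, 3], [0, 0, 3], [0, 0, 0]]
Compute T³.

[[0, 0, 0], [0, 0, 0], [0, 0, 0]]

T is strictly triangular, hence nilpotent: T³ = 0, so T³ = 0.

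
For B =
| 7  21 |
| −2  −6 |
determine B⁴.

[[7, 21], [−2, −6]]

B² = B (a projection; rank 1, trace 1), so B⁴ = B.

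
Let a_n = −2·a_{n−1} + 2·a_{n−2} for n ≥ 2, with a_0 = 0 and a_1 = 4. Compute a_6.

With companion matrix T = [[−2, 2], [1, 0]], [a_n, a_{n−1}]ᵀ = T·[a_{n−1}, a_{n−2}]ᵀ, so [a_6, a_5]ᵀ = T^5·[a_1, a_0]ᵀ.
T^5 = [[−120, 88], [44, −32]], giving [a_6, a_5]ᵀ = [[−480], [176]].

−480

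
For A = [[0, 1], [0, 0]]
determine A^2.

A is strictly triangular, hence nilpotent: A^2 = 0, so A^2 = 0.

[[0, 0], [0, 0]]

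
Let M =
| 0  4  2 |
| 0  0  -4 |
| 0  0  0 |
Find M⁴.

M is strictly triangular, hence nilpotent: M³ = 0, so M⁴ = 0.

[[0, 0, 0], [0, 0, 0], [0, 0, 0]]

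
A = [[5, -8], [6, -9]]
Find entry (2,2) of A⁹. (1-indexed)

-78729

tr A = -4 and det A = 3, so the characteristic polynomial is λ² − (-4)λ + (3) with roots -3 and -1.
Eigenvectors give P = [[1, 4], [1, 3]] with P⁻¹ = [[-3, 4], [1, -1]], and A = P·diag(-3, -1)·P⁻¹.
Then A⁹ = P·diag(-19683, -1)·P⁻¹ = [[-19683, -4], [-19683, -3]] · [[-3, 4], [1, -1]] = [[59045, -78728], [59046, -78729]].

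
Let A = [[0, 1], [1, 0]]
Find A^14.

A² = I (check: tr A = 0 and det A = -1), so A^14 = I since 14 is even.

[[1, 0], [0, 1]]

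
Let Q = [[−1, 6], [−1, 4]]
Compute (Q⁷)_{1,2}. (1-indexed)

762

tr Q = 3 and det Q = 2, so the characteristic polynomial is λ² − (3)λ + (2) with roots 2 and 1.
Eigenvectors give P = [[2, 3], [1, 1]] with P⁻¹ = [[−1, 3], [1, −2]], and Q = P·diag(2, 1)·P⁻¹.
Then Q⁷ = P·diag(128, 1)·P⁻¹ = [[256, 3], [128, 1]] · [[−1, 3], [1, −2]] = [[−253, 762], [−127, 382]].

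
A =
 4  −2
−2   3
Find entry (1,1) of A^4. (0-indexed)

365

A^2 = [[20, −14], [−14, 13]]
A^3 = [[108, −82], [−82, 67]]
A^4 = [[596, −462], [−462, 365]]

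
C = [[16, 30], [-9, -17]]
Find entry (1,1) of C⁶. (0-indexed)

tr C = -1 and det C = -2, so the characteristic polynomial is λ² − (-1)λ + (-2) with roots 1 and -2.
Eigenvectors give P = [[-2, -5], [1, 3]] with P⁻¹ = [[-3, -5], [1, 2]], and C = P·diag(1, -2)·P⁻¹.
Then C⁶ = P·diag(1, 64)·P⁻¹ = [[-2, -320], [1, 192]] · [[-3, -5], [1, 2]] = [[-314, -630], [189, 379]].

379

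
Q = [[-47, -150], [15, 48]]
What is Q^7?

tr Q = 1 and det Q = -6, so the characteristic polynomial is λ² − (1)λ + (-6) with roots -2 and 3.
Eigenvectors give P = [[10, -3], [-3, 1]] with P⁻¹ = [[1, 3], [3, 10]], and Q = P·diag(-2, 3)·P⁻¹.
Then Q^7 = P·diag(-128, 2187)·P⁻¹ = [[-1280, -6561], [384, 2187]] · [[1, 3], [3, 10]] = [[-20963, -69450], [6945, 23022]].

[[-20963, -69450], [6945, 23022]]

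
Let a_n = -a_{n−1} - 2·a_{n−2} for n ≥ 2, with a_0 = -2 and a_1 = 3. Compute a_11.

113

With companion matrix M = [[-1, -2], [1, 0]], [a_n, a_{n−1}]ᵀ = M·[a_{n−1}, a_{n−2}]ᵀ, so [a_11, a_10]ᵀ = M^10·[a_1, a_0]ᵀ.
M^10 = [[23, -22], [11, 34]], giving [a_11, a_10]ᵀ = [[113], [-35]].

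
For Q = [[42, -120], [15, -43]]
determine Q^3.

[[288, -840], [105, -307]]

tr Q = -1 and det Q = -6, so the characteristic polynomial is λ² − (-1)λ + (-6) with roots -3 and 2.
Eigenvectors give P = [[-8, 3], [-3, 1]] with P⁻¹ = [[1, -3], [3, -8]], and Q = P·diag(-3, 2)·P⁻¹.
Then Q^3 = P·diag(-27, 8)·P⁻¹ = [[216, 24], [81, 8]] · [[1, -3], [3, -8]] = [[288, -840], [105, -307]].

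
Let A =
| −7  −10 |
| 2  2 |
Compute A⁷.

tr A = −5 and det A = 6, so the characteristic polynomial is λ² − (−5)λ + (6) with roots −3 and −2.
Eigenvectors give P = [[−5, −2], [2, 1]] with P⁻¹ = [[−1, −2], [2, 5]], and A = P·diag(−3, −2)·P⁻¹.
Then A⁷ = P·diag(−2187, −128)·P⁻¹ = [[10935, 256], [−4374, −128]] · [[−1, −2], [2, 5]] = [[−10423, −20590], [4118, 8108]].

[[−10423, −20590], [4118, 8108]]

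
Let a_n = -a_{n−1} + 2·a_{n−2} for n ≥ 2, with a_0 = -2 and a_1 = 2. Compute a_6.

With companion matrix A = [[-1, 2], [1, 0]], [a_n, a_{n−1}]ᵀ = A·[a_{n−1}, a_{n−2}]ᵀ, so [a_6, a_5]ᵀ = A⁵·[a_1, a_0]ᵀ.
A⁵ = [[-21, 22], [11, -10]], giving [a_6, a_5]ᵀ = [[-86], [42]].

-86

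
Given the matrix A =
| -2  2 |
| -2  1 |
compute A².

[[0, -2], [2, -3]]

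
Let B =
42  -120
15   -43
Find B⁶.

tr B = -1 and det B = -6, so the characteristic polynomial is λ² − (-1)λ + (-6) with roots -3 and 2.
Eigenvectors give P = [[-8, 3], [-3, 1]] with P⁻¹ = [[1, -3], [3, -8]], and B = P·diag(-3, 2)·P⁻¹.
Then B⁶ = P·diag(729, 64)·P⁻¹ = [[-5832, 192], [-2187, 64]] · [[1, -3], [3, -8]] = [[-5256, 15960], [-1995, 6049]].

[[-5256, 15960], [-1995, 6049]]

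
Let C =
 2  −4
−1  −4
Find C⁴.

[[80, 224], [56, 416]]

C² = [[8, 8], [2, 20]]
C³ = [[8, −64], [−16, −88]]
C⁴ = [[80, 224], [56, 416]]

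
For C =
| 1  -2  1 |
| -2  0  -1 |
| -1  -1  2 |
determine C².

[[4, -3, 5], [-1, 5, -4], [-1, 0, 4]]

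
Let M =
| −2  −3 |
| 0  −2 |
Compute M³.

[[−8, −36], [0, −8]]

M² = [[4, 12], [0, 4]]
M³ = [[−8, −36], [0, −8]]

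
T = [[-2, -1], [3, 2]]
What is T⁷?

[[-2, -1], [3, 2]]

T² = I (check: tr T = 0 and det T = -1), so T⁷ = T since 7 is odd.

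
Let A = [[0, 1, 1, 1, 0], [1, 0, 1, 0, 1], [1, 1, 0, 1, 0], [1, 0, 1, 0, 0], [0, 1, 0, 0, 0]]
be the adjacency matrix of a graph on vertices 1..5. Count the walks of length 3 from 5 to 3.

The number of length-3 walks from vertex 5 to vertex 3 is entry (5,3) of A³, where A is the adjacency matrix.
A² = [[3, 1, 2, 1, 1], [1, 3, 1, 2, 0], [2, 1, 3, 1, 1], [1, 2, 1, 2, 0], [1, 0, 1, 0, 1]]
A³ = [[4, 6, 5, 5, 1], [6, 2, 6, 2, 3], [5, 6, 4, 5, 1], [5, 2, 5, 2, 2], [1, 3, 1, 2, 0]]

1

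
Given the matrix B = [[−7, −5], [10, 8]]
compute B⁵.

tr B = 1 and det B = −6, so the characteristic polynomial is λ² − (1)λ + (−6) with roots 3 and −2.
Eigenvectors give P = [[−1, 1], [2, −1]] with P⁻¹ = [[1, 1], [2, 1]], and B = P·diag(3, −2)·P⁻¹.
Then B⁵ = P·diag(243, −32)·P⁻¹ = [[−243, −32], [486, 32]] · [[1, 1], [2, 1]] = [[−307, −275], [550, 518]].

[[−307, −275], [550, 518]]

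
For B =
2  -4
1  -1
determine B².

[[0, -4], [1, -3]]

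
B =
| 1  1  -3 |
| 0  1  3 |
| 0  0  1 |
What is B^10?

[[1, 10, 105], [0, 1, 30], [0, 0, 1]]

B = I + N where N = [[0, 1, -3], [0, 0, 3], [0, 0, 0]] is strictly upper-triangular, so N^3 = 0.
(I + N)^10 = I + 10·N + 45·N^2 = [[1, 10, 105], [0, 1, 30], [0, 0, 1]].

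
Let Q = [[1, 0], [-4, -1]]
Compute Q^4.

[[1, 0], [0, 1]]

Q^2 = [[1, 0], [0, 1]]
Q^3 = [[1, 0], [-4, -1]]
Q^4 = [[1, 0], [0, 1]]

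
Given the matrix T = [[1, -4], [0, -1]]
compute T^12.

[[1, 0], [0, 1]]

T² = I (check: tr T = 0 and det T = -1), so T^12 = I since 12 is even.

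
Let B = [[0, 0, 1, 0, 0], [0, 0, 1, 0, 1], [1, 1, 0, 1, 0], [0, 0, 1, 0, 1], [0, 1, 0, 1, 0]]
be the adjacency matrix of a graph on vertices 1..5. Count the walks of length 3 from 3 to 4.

The number of length-3 walks from vertex 3 to vertex 4 is entry (3,4) of B³, where B is the adjacency matrix.
B² = [[1, 1, 0, 1, 0], [1, 2, 0, 2, 0], [0, 0, 3, 0, 2], [1, 2, 0, 2, 0], [0, 0, 2, 0, 2]]
B³ = [[0, 0, 3, 0, 2], [0, 0, 5, 0, 4], [3, 5, 0, 5, 0], [0, 0, 5, 0, 4], [2, 4, 0, 4, 0]]

5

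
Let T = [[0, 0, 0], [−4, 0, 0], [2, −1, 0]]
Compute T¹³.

T is strictly triangular, hence nilpotent: T³ = 0, so T¹³ = 0.

[[0, 0, 0], [0, 0, 0], [0, 0, 0]]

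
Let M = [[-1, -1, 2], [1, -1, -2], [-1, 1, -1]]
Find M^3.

[[8, -4, -10], [-8, 8, -2], [-1, -5, 11]]

M^2 = [[-2, 4, -2], [0, -2, 6], [3, -1, -3]]
M^3 = [[8, -4, -10], [-8, 8, -2], [-1, -5, 11]]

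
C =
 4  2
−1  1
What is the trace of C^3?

35

tr C = 5 and det C = 6, so the characteristic polynomial is λ² − (5)λ + (6) with roots 3 and 2.
Eigenvectors give P = [[2, 1], [−1, −1]] with P⁻¹ = [[1, 1], [−1, −2]], and C = P·diag(3, 2)·P⁻¹.
Then C^3 = P·diag(27, 8)·P⁻¹ = [[54, 8], [−27, −8]] · [[1, 1], [−1, −2]] = [[46, 38], [−19, −11]].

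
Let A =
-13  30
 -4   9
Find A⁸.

tr A = -4 and det A = 3, so the characteristic polynomial is λ² − (-4)λ + (3) with roots -1 and -3.
Eigenvectors give P = [[-5, 3], [-2, 1]] with P⁻¹ = [[1, -3], [2, -5]], and A = P·diag(-1, -3)·P⁻¹.
Then A⁸ = P·diag(1, 6561)·P⁻¹ = [[-5, 19683], [-2, 6561]] · [[1, -3], [2, -5]] = [[39361, -98400], [13120, -32799]].

[[39361, -98400], [13120, -32799]]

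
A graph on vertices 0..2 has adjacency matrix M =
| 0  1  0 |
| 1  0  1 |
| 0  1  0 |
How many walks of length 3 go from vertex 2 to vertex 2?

The number of length-3 walks from vertex 2 to vertex 2 is entry (2,2) of M^3, where M is the adjacency matrix.
M^2 = [[1, 0, 1], [0, 2, 0], [1, 0, 1]]
M^3 = [[0, 2, 0], [2, 0, 2], [0, 2, 0]]

0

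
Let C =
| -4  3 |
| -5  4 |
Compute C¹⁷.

[[-4, 3], [-5, 4]]

C² = I (check: tr C = 0 and det C = -1), so C¹⁷ = C since 17 is odd.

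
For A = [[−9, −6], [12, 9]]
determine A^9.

tr A = 0 and det A = −9, so the characteristic polynomial is λ² − (0)λ + (−9) with roots 3 and −3.
Eigenvectors give P = [[−1, −1], [2, 1]] with P⁻¹ = [[1, 1], [−2, −1]], and A = P·diag(3, −3)·P⁻¹.
Then A^9 = P·diag(19683, −19683)·P⁻¹ = [[−19683, 19683], [39366, −19683]] · [[1, 1], [−2, −1]] = [[−59049, −39366], [78732, 59049]].

[[−59049, −39366], [78732, 59049]]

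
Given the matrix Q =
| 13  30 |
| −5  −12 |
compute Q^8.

[[19171, 37830], [−6305, −12354]]

tr Q = 1 and det Q = −6, so the characteristic polynomial is λ² − (1)λ + (−6) with roots −2 and 3.
Eigenvectors give P = [[2, −3], [−1, 1]] with P⁻¹ = [[−1, −3], [−1, −2]], and Q = P·diag(−2, 3)·P⁻¹.
Then Q^8 = P·diag(256, 6561)·P⁻¹ = [[512, −19683], [−256, 6561]] · [[−1, −3], [−1, −2]] = [[19171, 37830], [−6305, −12354]].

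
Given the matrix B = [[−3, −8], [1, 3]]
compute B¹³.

[[−3, −8], [1, 3]]

B² = I (check: tr B = 0 and det B = −1), so B¹³ = B since 13 is odd.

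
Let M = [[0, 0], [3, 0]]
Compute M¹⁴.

[[0, 0], [0, 0]]

M is strictly triangular, hence nilpotent: M² = 0, so M¹⁴ = 0.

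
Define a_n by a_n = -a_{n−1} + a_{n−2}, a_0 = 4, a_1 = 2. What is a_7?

With companion matrix Q = [[-1, 1], [1, 0]], [a_n, a_{n−1}]ᵀ = Q·[a_{n−1}, a_{n−2}]ᵀ, so [a_7, a_6]ᵀ = Q^6·[a_1, a_0]ᵀ.
Q^6 = [[13, -8], [-8, 5]], giving [a_7, a_6]ᵀ = [[-6], [4]].

-6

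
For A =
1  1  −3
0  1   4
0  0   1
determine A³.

[[1, 3, 3], [0, 1, 12], [0, 0, 1]]

A = I + N where N = [[0, 1, −3], [0, 0, 4], [0, 0, 0]] is strictly upper-triangular, so N³ = 0.
(I + N)³ = I + 3·N + 3·N² = [[1, 3, 3], [0, 1, 12], [0, 0, 1]].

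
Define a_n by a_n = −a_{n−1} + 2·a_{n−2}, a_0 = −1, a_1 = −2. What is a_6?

With companion matrix T = [[−1, 2], [1, 0]], [a_n, a_{n−1}]ᵀ = T·[a_{n−1}, a_{n−2}]ᵀ, so [a_6, a_5]ᵀ = T^5·[a_1, a_0]ᵀ.
T^5 = [[−21, 22], [11, −10]], giving [a_6, a_5]ᵀ = [[20], [−12]].

20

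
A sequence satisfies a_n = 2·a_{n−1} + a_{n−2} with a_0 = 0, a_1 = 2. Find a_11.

With companion matrix Q = [[2, 1], [1, 0]], [a_n, a_{n−1}]ᵀ = Q·[a_{n−1}, a_{n−2}]ᵀ, so [a_11, a_10]ᵀ = Q^10·[a_1, a_0]ᵀ.
Q^10 = [[5741, 2378], [2378, 985]], giving [a_11, a_10]ᵀ = [[11482], [4756]].

11482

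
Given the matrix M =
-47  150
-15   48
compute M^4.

[[-569, 1950], [-195, 666]]

tr M = 1 and det M = -6, so the characteristic polynomial is λ² − (1)λ + (-6) with roots 3 and -2.
Eigenvectors give P = [[3, 10], [1, 3]] with P⁻¹ = [[-3, 10], [1, -3]], and M = P·diag(3, -2)·P⁻¹.
Then M^4 = P·diag(81, 16)·P⁻¹ = [[243, 160], [81, 48]] · [[-3, 10], [1, -3]] = [[-569, 1950], [-195, 666]].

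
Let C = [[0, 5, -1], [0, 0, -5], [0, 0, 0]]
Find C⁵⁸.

[[0, 0, 0], [0, 0, 0], [0, 0, 0]]

C is strictly triangular, hence nilpotent: C³ = 0, so C⁵⁸ = 0.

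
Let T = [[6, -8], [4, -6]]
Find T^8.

[[256, 0], [0, 256]]

tr T = 0 and det T = -4, so the characteristic polynomial is λ² − (0)λ + (-4) with roots -2 and 2.
Eigenvectors give P = [[-1, 2], [-1, 1]] with P⁻¹ = [[1, -2], [1, -1]], and T = P·diag(-2, 2)·P⁻¹.
Then T^8 = P·diag(256, 256)·P⁻¹ = [[-256, 512], [-256, 256]] · [[1, -2], [1, -1]] = [[256, 0], [0, 256]].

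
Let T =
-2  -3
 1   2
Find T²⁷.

T² = I (check: tr T = 0 and det T = -1), so T²⁷ = T since 27 is odd.

[[-2, -3], [1, 2]]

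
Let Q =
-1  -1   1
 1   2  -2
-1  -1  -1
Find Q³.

[[-1, -3, 3], [3, 8, -6], [-3, -3, -1]]

Q² = [[-1, -2, 0], [3, 5, -1], [1, 0, 2]]
Q³ = [[-1, -3, 3], [3, 8, -6], [-3, -3, -1]]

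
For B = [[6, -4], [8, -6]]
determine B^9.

tr B = 0 and det B = -4, so the characteristic polynomial is λ² − (0)λ + (-4) with roots -2 and 2.
Eigenvectors give P = [[-1, 1], [-2, 1]] with P⁻¹ = [[1, -1], [2, -1]], and B = P·diag(-2, 2)·P⁻¹.
Then B^9 = P·diag(-512, 512)·P⁻¹ = [[512, 512], [1024, 512]] · [[1, -1], [2, -1]] = [[1536, -1024], [2048, -1536]].

[[1536, -1024], [2048, -1536]]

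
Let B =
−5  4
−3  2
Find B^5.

[[−125, 124], [−93, 92]]

tr B = −3 and det B = 2, so the characteristic polynomial is λ² − (−3)λ + (2) with roots −2 and −1.
Eigenvectors give P = [[4, 1], [3, 1]] with P⁻¹ = [[1, −1], [−3, 4]], and B = P·diag(−2, −1)·P⁻¹.
Then B^5 = P·diag(−32, −1)·P⁻¹ = [[−128, −1], [−96, −1]] · [[1, −1], [−3, 4]] = [[−125, 124], [−93, 92]].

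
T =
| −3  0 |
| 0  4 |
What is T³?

[[−27, 0], [0, 64]]

T² = [[9, 0], [0, 16]]
T³ = [[−27, 0], [0, 64]]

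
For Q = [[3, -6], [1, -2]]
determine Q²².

[[3, -6], [1, -2]]

Q² = Q (a projection; rank 1, trace 1), so Q²² = Q.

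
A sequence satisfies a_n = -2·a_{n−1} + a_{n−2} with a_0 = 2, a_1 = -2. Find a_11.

-16238

With companion matrix B = [[-2, 1], [1, 0]], [a_n, a_{n−1}]ᵀ = B·[a_{n−1}, a_{n−2}]ᵀ, so [a_11, a_10]ᵀ = B¹⁰·[a_1, a_0]ᵀ.
B¹⁰ = [[5741, -2378], [-2378, 985]], giving [a_11, a_10]ᵀ = [[-16238], [6726]].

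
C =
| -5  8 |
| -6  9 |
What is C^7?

tr C = 4 and det C = 3, so the characteristic polynomial is λ² − (4)λ + (3) with roots 3 and 1.
Eigenvectors give P = [[1, 4], [1, 3]] with P⁻¹ = [[-3, 4], [1, -1]], and C = P·diag(3, 1)·P⁻¹.
Then C^7 = P·diag(2187, 1)·P⁻¹ = [[2187, 4], [2187, 3]] · [[-3, 4], [1, -1]] = [[-6557, 8744], [-6558, 8745]].

[[-6557, 8744], [-6558, 8745]]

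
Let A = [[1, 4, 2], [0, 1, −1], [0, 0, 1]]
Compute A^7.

[[1, 28, −70], [0, 1, −7], [0, 0, 1]]

A = I + N where N = [[0, 4, 2], [0, 0, −1], [0, 0, 0]] is strictly upper-triangular, so N^3 = 0.
(I + N)^7 = I + 7·N + 21·N^2 = [[1, 28, −70], [0, 1, −7], [0, 0, 1]].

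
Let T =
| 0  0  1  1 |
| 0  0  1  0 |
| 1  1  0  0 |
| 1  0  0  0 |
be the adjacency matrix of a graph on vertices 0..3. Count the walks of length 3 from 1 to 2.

The number of length-3 walks from vertex 1 to vertex 2 is entry (1,2) of T³, where T is the adjacency matrix.
T² = [[2, 1, 0, 0], [1, 1, 0, 0], [0, 0, 2, 1], [0, 0, 1, 1]]
T³ = [[0, 0, 3, 2], [0, 0, 2, 1], [3, 2, 0, 0], [2, 1, 0, 0]]

2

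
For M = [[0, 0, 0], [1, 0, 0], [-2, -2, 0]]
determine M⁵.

M is strictly triangular, hence nilpotent: M³ = 0, so M⁵ = 0.

[[0, 0, 0], [0, 0, 0], [0, 0, 0]]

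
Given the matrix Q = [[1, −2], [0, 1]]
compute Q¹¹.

Q = I + N where N = [[0, −2], [0, 0]] is strictly upper-triangular, so N² = 0.
(I + N)¹¹ = I + 11·N = [[1, −22], [0, 1]].

[[1, −22], [0, 1]]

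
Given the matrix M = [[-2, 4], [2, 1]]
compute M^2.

[[12, -4], [-2, 9]]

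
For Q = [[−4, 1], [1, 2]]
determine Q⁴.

Q² = [[17, −2], [−2, 5]]
Q³ = [[−70, 13], [13, 8]]
Q⁴ = [[293, −44], [−44, 29]]

[[293, −44], [−44, 29]]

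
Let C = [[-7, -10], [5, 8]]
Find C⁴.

tr C = 1 and det C = -6, so the characteristic polynomial is λ² − (1)λ + (-6) with roots -2 and 3.
Eigenvectors give P = [[2, -1], [-1, 1]] with P⁻¹ = [[1, 1], [1, 2]], and C = P·diag(-2, 3)·P⁻¹.
Then C⁴ = P·diag(16, 81)·P⁻¹ = [[32, -81], [-16, 81]] · [[1, 1], [1, 2]] = [[-49, -130], [65, 146]].

[[-49, -130], [65, 146]]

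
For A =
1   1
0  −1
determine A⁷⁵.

A² = I (check: tr A = 0 and det A = −1), so A⁷⁵ = A since 75 is odd.

[[1, 1], [0, −1]]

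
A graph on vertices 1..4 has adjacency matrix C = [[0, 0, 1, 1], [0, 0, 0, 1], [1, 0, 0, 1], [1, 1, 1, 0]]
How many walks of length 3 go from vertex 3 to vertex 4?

The number of length-3 walks from vertex 3 to vertex 4 is entry (3,4) of C^3, where C is the adjacency matrix.
C^2 = [[2, 1, 1, 1], [1, 1, 1, 0], [1, 1, 2, 1], [1, 0, 1, 3]]
C^3 = [[2, 1, 3, 4], [1, 0, 1, 3], [3, 1, 2, 4], [4, 3, 4, 2]]

4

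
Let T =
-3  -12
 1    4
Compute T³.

[[-3, -12], [1, 4]]

T² = T (a projection; rank 1, trace 1), so T³ = T.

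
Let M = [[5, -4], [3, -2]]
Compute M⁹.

tr M = 3 and det M = 2, so the characteristic polynomial is λ² − (3)λ + (2) with roots 2 and 1.
Eigenvectors give P = [[4, 1], [3, 1]] with P⁻¹ = [[1, -1], [-3, 4]], and M = P·diag(2, 1)·P⁻¹.
Then M⁹ = P·diag(512, 1)·P⁻¹ = [[2048, 1], [1536, 1]] · [[1, -1], [-3, 4]] = [[2045, -2044], [1533, -1532]].

[[2045, -2044], [1533, -1532]]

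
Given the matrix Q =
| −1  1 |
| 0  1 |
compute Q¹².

[[1, 0], [0, 1]]

Q² = I (check: tr Q = 0 and det Q = −1), so Q¹² = I since 12 is even.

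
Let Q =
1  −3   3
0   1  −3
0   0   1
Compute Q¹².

Q = I + N where N = [[0, −3, 3], [0, 0, −3], [0, 0, 0]] is strictly upper-triangular, so N³ = 0.
(I + N)¹² = I + 12·N + 66·N² = [[1, −36, 630], [0, 1, −36], [0, 0, 1]].

[[1, −36, 630], [0, 1, −36], [0, 0, 1]]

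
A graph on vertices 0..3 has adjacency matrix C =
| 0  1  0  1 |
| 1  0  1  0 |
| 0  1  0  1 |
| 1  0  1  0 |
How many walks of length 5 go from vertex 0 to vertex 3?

16

The number of length-5 walks from vertex 0 to vertex 3 is entry (0,3) of C⁵, where C is the adjacency matrix.
C² = [[2, 0, 2, 0], [0, 2, 0, 2], [2, 0, 2, 0], [0, 2, 0, 2]]
C³ = [[0, 4, 0, 4], [4, 0, 4, 0], [0, 4, 0, 4], [4, 0, 4, 0]]
C⁴ = [[8, 0, 8, 0], [0, 8, 0, 8], [8, 0, 8, 0], [0, 8, 0, 8]]
C⁵ = [[0, 16, 0, 16], [16, 0, 16, 0], [0, 16, 0, 16], [16, 0, 16, 0]]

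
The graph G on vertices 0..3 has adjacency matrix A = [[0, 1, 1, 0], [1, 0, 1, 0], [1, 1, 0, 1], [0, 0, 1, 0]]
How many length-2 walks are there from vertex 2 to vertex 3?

The number of length-2 walks from vertex 2 to vertex 3 is entry (2,3) of A², where A is the adjacency matrix.
A² = [[2, 1, 1, 1], [1, 2, 1, 1], [1, 1, 3, 0], [1, 1, 0, 1]]

0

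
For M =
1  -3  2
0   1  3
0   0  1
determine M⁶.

[[1, -18, -123], [0, 1, 18], [0, 0, 1]]

M = I + N where N = [[0, -3, 2], [0, 0, 3], [0, 0, 0]] is strictly upper-triangular, so N³ = 0.
(I + N)⁶ = I + 6·N + 15·N² = [[1, -18, -123], [0, 1, 18], [0, 0, 1]].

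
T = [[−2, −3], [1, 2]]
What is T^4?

[[1, 0], [0, 1]]

T² = I (check: tr T = 0 and det T = −1), so T^4 = I since 4 is even.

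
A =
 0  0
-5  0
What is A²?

A is strictly triangular, hence nilpotent: A² = 0, so A² = 0.

[[0, 0], [0, 0]]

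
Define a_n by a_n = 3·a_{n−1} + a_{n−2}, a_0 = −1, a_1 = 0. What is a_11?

With companion matrix B = [[3, 1], [1, 0]], [a_n, a_{n−1}]ᵀ = B·[a_{n−1}, a_{n−2}]ᵀ, so [a_11, a_10]ᵀ = B^10·[a_1, a_0]ᵀ.
B^10 = [[141481, 42837], [42837, 12970]], giving [a_11, a_10]ᵀ = [[−42837], [−12970]].

−42837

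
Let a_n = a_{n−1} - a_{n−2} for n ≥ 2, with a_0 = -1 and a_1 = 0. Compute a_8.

With companion matrix A = [[1, -1], [1, 0]], [a_n, a_{n−1}]ᵀ = A·[a_{n−1}, a_{n−2}]ᵀ, so [a_8, a_7]ᵀ = A⁷·[a_1, a_0]ᵀ.
A⁷ = [[1, -1], [1, 0]], giving [a_8, a_7]ᵀ = [[1], [0]].

1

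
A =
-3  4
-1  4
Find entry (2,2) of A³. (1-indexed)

A² = [[5, 4], [-1, 12]]
A³ = [[-19, 36], [-9, 44]]

44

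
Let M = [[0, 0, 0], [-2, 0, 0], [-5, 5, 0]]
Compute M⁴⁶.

M is strictly triangular, hence nilpotent: M³ = 0, so M⁴⁶ = 0.

[[0, 0, 0], [0, 0, 0], [0, 0, 0]]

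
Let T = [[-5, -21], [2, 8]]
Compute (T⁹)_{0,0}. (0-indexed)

-3065

tr T = 3 and det T = 2, so the characteristic polynomial is λ² − (3)λ + (2) with roots 2 and 1.
Eigenvectors give P = [[3, -7], [-1, 2]] with P⁻¹ = [[-2, -7], [-1, -3]], and T = P·diag(2, 1)·P⁻¹.
Then T⁹ = P·diag(512, 1)·P⁻¹ = [[1536, -7], [-512, 2]] · [[-2, -7], [-1, -3]] = [[-3065, -10731], [1022, 3578]].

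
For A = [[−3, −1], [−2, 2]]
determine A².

[[11, 1], [2, 6]]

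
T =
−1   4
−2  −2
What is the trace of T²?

−11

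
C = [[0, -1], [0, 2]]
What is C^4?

[[0, -8], [0, 16]]

C^2 = [[0, -2], [0, 4]]
C^3 = [[0, -4], [0, 8]]
C^4 = [[0, -8], [0, 16]]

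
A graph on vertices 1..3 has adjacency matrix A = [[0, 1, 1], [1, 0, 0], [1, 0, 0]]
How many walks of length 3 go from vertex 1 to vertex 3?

2

The number of length-3 walks from vertex 1 to vertex 3 is entry (1,3) of A³, where A is the adjacency matrix.
A² = [[2, 0, 0], [0, 1, 1], [0, 1, 1]]
A³ = [[0, 2, 2], [2, 0, 0], [2, 0, 0]]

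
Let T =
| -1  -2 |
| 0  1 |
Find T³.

T² = I (check: tr T = 0 and det T = -1), so T³ = T since 3 is odd.

[[-1, -2], [0, 1]]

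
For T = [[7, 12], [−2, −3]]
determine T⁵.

[[727, 1452], [−242, −483]]

tr T = 4 and det T = 3, so the characteristic polynomial is λ² − (4)λ + (3) with roots 1 and 3.
Eigenvectors give P = [[−2, −3], [1, 1]] with P⁻¹ = [[1, 3], [−1, −2]], and T = P·diag(1, 3)·P⁻¹.
Then T⁵ = P·diag(1, 243)·P⁻¹ = [[−2, −729], [1, 243]] · [[1, 3], [−1, −2]] = [[727, 1452], [−242, −483]].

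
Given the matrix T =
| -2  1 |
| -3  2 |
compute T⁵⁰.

T² = I (check: tr T = 0 and det T = -1), so T⁵⁰ = I since 50 is even.

[[1, 0], [0, 1]]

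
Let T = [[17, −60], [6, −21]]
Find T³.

tr T = −4 and det T = 3, so the characteristic polynomial is λ² − (−4)λ + (3) with roots −3 and −1.
Eigenvectors give P = [[3, −10], [1, −3]] with P⁻¹ = [[−3, 10], [−1, 3]], and T = P·diag(−3, −1)·P⁻¹.
Then T³ = P·diag(−27, −1)·P⁻¹ = [[−81, 10], [−27, 3]] · [[−3, 10], [−1, 3]] = [[233, −780], [78, −261]].

[[233, −780], [78, −261]]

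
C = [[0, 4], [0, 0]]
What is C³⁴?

C is strictly triangular, hence nilpotent: C² = 0, so C³⁴ = 0.

[[0, 0], [0, 0]]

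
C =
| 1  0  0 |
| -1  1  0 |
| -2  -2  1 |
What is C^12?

C = I + N where N = [[0, 0, 0], [-1, 0, 0], [-2, -2, 0]] is strictly lower-triangular, so N^3 = 0.
(I + N)^12 = I + 12·N + 66·N^2 = [[1, 0, 0], [-12, 1, 0], [108, -24, 1]].

[[1, 0, 0], [-12, 1, 0], [108, -24, 1]]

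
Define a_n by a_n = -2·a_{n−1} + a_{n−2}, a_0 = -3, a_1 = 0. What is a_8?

-507

With companion matrix Q = [[-2, 1], [1, 0]], [a_n, a_{n−1}]ᵀ = Q·[a_{n−1}, a_{n−2}]ᵀ, so [a_8, a_7]ᵀ = Q⁷·[a_1, a_0]ᵀ.
Q⁷ = [[-408, 169], [169, -70]], giving [a_8, a_7]ᵀ = [[-507], [210]].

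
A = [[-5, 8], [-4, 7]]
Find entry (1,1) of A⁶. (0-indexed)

tr A = 2 and det A = -3, so the characteristic polynomial is λ² − (2)λ + (-3) with roots -1 and 3.
Eigenvectors give P = [[-2, 1], [-1, 1]] with P⁻¹ = [[-1, 1], [-1, 2]], and A = P·diag(-1, 3)·P⁻¹.
Then A⁶ = P·diag(1, 729)·P⁻¹ = [[-2, 729], [-1, 729]] · [[-1, 1], [-1, 2]] = [[-727, 1456], [-728, 1457]].

1457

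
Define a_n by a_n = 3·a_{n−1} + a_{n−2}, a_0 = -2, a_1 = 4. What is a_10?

With companion matrix Q = [[3, 1], [1, 0]], [a_n, a_{n−1}]ᵀ = Q·[a_{n−1}, a_{n−2}]ᵀ, so [a_10, a_9]ᵀ = Q^9·[a_1, a_0]ᵀ.
Q^9 = [[42837, 12970], [12970, 3927]], giving [a_10, a_9]ᵀ = [[145408], [44026]].

145408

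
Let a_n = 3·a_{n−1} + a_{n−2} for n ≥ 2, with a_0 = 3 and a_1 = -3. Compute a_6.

-753

With companion matrix A = [[3, 1], [1, 0]], [a_n, a_{n−1}]ᵀ = A·[a_{n−1}, a_{n−2}]ᵀ, so [a_6, a_5]ᵀ = A⁵·[a_1, a_0]ᵀ.
A⁵ = [[360, 109], [109, 33]], giving [a_6, a_5]ᵀ = [[-753], [-228]].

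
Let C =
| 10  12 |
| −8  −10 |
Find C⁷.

[[640, 768], [−512, −640]]

tr C = 0 and det C = −4, so the characteristic polynomial is λ² − (0)λ + (−4) with roots −2 and 2.
Eigenvectors give P = [[−1, 3], [1, −2]] with P⁻¹ = [[2, 3], [1, 1]], and C = P·diag(−2, 2)·P⁻¹.
Then C⁷ = P·diag(−128, 128)·P⁻¹ = [[128, 384], [−128, −256]] · [[2, 3], [1, 1]] = [[640, 768], [−512, −640]].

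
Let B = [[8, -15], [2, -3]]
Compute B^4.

[[406, -975], [130, -309]]

tr B = 5 and det B = 6, so the characteristic polynomial is λ² − (5)λ + (6) with roots 3 and 2.
Eigenvectors give P = [[-3, -5], [-1, -2]] with P⁻¹ = [[-2, 5], [1, -3]], and B = P·diag(3, 2)·P⁻¹.
Then B^4 = P·diag(81, 16)·P⁻¹ = [[-243, -80], [-81, -32]] · [[-2, 5], [1, -3]] = [[406, -975], [130, -309]].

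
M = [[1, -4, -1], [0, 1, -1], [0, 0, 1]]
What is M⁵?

M = I + N where N = [[0, -4, -1], [0, 0, -1], [0, 0, 0]] is strictly upper-triangular, so N³ = 0.
(I + N)⁵ = I + 5·N + 10·N² = [[1, -20, 35], [0, 1, -5], [0, 0, 1]].

[[1, -20, 35], [0, 1, -5], [0, 0, 1]]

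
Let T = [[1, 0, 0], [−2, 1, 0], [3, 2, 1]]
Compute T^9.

[[1, 0, 0], [−18, 1, 0], [−117, 18, 1]]

T = I + N where N = [[0, 0, 0], [−2, 0, 0], [3, 2, 0]] is strictly lower-triangular, so N^3 = 0.
(I + N)^9 = I + 9·N + 36·N^2 = [[1, 0, 0], [−18, 1, 0], [−117, 18, 1]].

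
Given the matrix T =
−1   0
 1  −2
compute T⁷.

[[−1, 0], [127, −128]]

tr T = −3 and det T = 2, so the characteristic polynomial is λ² − (−3)λ + (2) with roots −2 and −1.
Eigenvectors give P = [[0, −1], [1, −1]] with P⁻¹ = [[−1, 1], [−1, 0]], and T = P·diag(−2, −1)·P⁻¹.
Then T⁷ = P·diag(−128, −1)·P⁻¹ = [[0, 1], [−128, 1]] · [[−1, 1], [−1, 0]] = [[−1, 0], [127, −128]].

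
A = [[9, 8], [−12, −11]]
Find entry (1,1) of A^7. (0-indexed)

tr A = −2 and det A = −3, so the characteristic polynomial is λ² − (−2)λ + (−3) with roots −3 and 1.
Eigenvectors give P = [[−2, −1], [3, 1]] with P⁻¹ = [[1, 1], [−3, −2]], and A = P·diag(−3, 1)·P⁻¹.
Then A^7 = P·diag(−2187, 1)·P⁻¹ = [[4374, −1], [−6561, 1]] · [[1, 1], [−3, −2]] = [[4377, 4376], [−6564, −6563]].

−6563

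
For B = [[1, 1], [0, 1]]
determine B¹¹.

B = I + N where N = [[0, 1], [0, 0]] is strictly upper-triangular, so N² = 0.
(I + N)¹¹ = I + 11·N = [[1, 11], [0, 1]].

[[1, 11], [0, 1]]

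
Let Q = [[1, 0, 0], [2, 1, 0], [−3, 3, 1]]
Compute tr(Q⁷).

Q = I + N where N = [[0, 0, 0], [2, 0, 0], [−3, 3, 0]] is strictly lower-triangular, so N³ = 0.
(I + N)⁷ = I + 7·N + 21·N² = [[1, 0, 0], [14, 1, 0], [105, 21, 1]].

3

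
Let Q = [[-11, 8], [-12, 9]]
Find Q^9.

tr Q = -2 and det Q = -3, so the characteristic polynomial is λ² − (-2)λ + (-3) with roots 1 and -3.
Eigenvectors give P = [[2, 1], [3, 1]] with P⁻¹ = [[-1, 1], [3, -2]], and Q = P·diag(1, -3)·P⁻¹.
Then Q^9 = P·diag(1, -19683)·P⁻¹ = [[2, -19683], [3, -19683]] · [[-1, 1], [3, -2]] = [[-59051, 39368], [-59052, 39369]].

[[-59051, 39368], [-59052, 39369]]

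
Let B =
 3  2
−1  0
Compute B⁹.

tr B = 3 and det B = 2, so the characteristic polynomial is λ² − (3)λ + (2) with roots 1 and 2.
Eigenvectors give P = [[−1, 2], [1, −1]] with P⁻¹ = [[1, 2], [1, 1]], and B = P·diag(1, 2)·P⁻¹.
Then B⁹ = P·diag(1, 512)·P⁻¹ = [[−1, 1024], [1, −512]] · [[1, 2], [1, 1]] = [[1023, 1022], [−511, −510]].

[[1023, 1022], [−511, −510]]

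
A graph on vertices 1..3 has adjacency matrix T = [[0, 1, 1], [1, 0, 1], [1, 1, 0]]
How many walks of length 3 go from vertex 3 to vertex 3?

2

The number of length-3 walks from vertex 3 to vertex 3 is entry (3,3) of T^3, where T is the adjacency matrix.
T^2 = [[2, 1, 1], [1, 2, 1], [1, 1, 2]]
T^3 = [[2, 3, 3], [3, 2, 3], [3, 3, 2]]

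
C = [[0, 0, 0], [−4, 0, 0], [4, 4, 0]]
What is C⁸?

C is strictly triangular, hence nilpotent: C³ = 0, so C⁸ = 0.

[[0, 0, 0], [0, 0, 0], [0, 0, 0]]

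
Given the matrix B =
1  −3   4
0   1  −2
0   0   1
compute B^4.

[[1, −12, 52], [0, 1, −8], [0, 0, 1]]

B = I + N where N = [[0, −3, 4], [0, 0, −2], [0, 0, 0]] is strictly upper-triangular, so N^3 = 0.
(I + N)^4 = I + 4·N + 6·N^2 = [[1, −12, 52], [0, 1, −8], [0, 0, 1]].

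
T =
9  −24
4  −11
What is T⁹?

tr T = −2 and det T = −3, so the characteristic polynomial is λ² − (−2)λ + (−3) with roots −3 and 1.
Eigenvectors give P = [[−2, 3], [−1, 1]] with P⁻¹ = [[1, −3], [1, −2]], and T = P·diag(−3, 1)·P⁻¹.
Then T⁹ = P·diag(−19683, 1)·P⁻¹ = [[39366, 3], [19683, 1]] · [[1, −3], [1, −2]] = [[39369, −118104], [19684, −59051]].

[[39369, −118104], [19684, −59051]]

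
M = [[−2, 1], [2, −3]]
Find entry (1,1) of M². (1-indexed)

6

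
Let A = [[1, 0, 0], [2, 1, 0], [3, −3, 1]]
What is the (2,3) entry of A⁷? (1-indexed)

0

A = I + N where N = [[0, 0, 0], [2, 0, 0], [3, −3, 0]] is strictly lower-triangular, so N³ = 0.
(I + N)⁷ = I + 7·N + 21·N² = [[1, 0, 0], [14, 1, 0], [−105, −21, 1]].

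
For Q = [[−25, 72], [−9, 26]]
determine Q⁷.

[[−1033, 3096], [−387, 1160]]

tr Q = 1 and det Q = −2, so the characteristic polynomial is λ² − (1)λ + (−2) with roots 2 and −1.
Eigenvectors give P = [[8, −3], [3, −1]] with P⁻¹ = [[−1, 3], [−3, 8]], and Q = P·diag(2, −1)·P⁻¹.
Then Q⁷ = P·diag(128, −1)·P⁻¹ = [[1024, 3], [384, 1]] · [[−1, 3], [−3, 8]] = [[−1033, 3096], [−387, 1160]].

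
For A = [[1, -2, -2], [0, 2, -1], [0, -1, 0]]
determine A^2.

[[1, -4, 0], [0, 5, -2], [0, -2, 1]]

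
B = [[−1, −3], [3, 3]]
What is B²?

[[−8, −6], [6, 0]]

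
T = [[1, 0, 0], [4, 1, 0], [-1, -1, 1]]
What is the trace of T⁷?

3

T = I + N where N = [[0, 0, 0], [4, 0, 0], [-1, -1, 0]] is strictly lower-triangular, so N³ = 0.
(I + N)⁷ = I + 7·N + 21·N² = [[1, 0, 0], [28, 1, 0], [-91, -7, 1]].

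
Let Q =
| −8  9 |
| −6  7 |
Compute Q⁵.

[[−98, 99], [−66, 67]]

tr Q = −1 and det Q = −2, so the characteristic polynomial is λ² − (−1)λ + (−2) with roots 1 and −2.
Eigenvectors give P = [[−1, 3], [−1, 2]] with P⁻¹ = [[2, −3], [1, −1]], and Q = P·diag(1, −2)·P⁻¹.
Then Q⁵ = P·diag(1, −32)·P⁻¹ = [[−1, −96], [−1, −64]] · [[2, −3], [1, −1]] = [[−98, 99], [−66, 67]].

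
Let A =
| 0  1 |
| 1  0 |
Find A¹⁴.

[[1, 0], [0, 1]]

A² = I (check: tr A = 0 and det A = -1), so A¹⁴ = I since 14 is even.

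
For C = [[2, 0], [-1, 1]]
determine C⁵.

tr C = 3 and det C = 2, so the characteristic polynomial is λ² − (3)λ + (2) with roots 1 and 2.
Eigenvectors give P = [[0, 1], [-1, -1]] with P⁻¹ = [[-1, -1], [1, 0]], and C = P·diag(1, 2)·P⁻¹.
Then C⁵ = P·diag(1, 32)·P⁻¹ = [[0, 32], [-1, -32]] · [[-1, -1], [1, 0]] = [[32, 0], [-31, 1]].

[[32, 0], [-31, 1]]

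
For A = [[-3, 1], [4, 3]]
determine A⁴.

[[169, 0], [0, 169]]

A² = [[13, 0], [0, 13]]
A³ = [[-39, 13], [52, 39]]
A⁴ = [[169, 0], [0, 169]]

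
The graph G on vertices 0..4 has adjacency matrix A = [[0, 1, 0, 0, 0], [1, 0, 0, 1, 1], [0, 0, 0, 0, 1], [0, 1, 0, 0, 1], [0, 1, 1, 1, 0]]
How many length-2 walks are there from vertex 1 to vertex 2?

The number of length-2 walks from vertex 1 to vertex 2 is entry (1,2) of A², where A is the adjacency matrix.
A² = [[1, 0, 0, 1, 1], [0, 3, 1, 1, 1], [0, 1, 1, 1, 0], [1, 1, 1, 2, 1], [1, 1, 0, 1, 3]]

1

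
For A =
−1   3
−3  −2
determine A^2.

[[−8, −9], [9, −5]]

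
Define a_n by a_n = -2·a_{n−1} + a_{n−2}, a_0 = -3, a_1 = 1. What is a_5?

With companion matrix C = [[-2, 1], [1, 0]], [a_n, a_{n−1}]ᵀ = C·[a_{n−1}, a_{n−2}]ᵀ, so [a_5, a_4]ᵀ = C⁴·[a_1, a_0]ᵀ.
C⁴ = [[29, -12], [-12, 5]], giving [a_5, a_4]ᵀ = [[65], [-27]].

65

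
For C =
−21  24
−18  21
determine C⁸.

[[6561, 0], [0, 6561]]

tr C = 0 and det C = −9, so the characteristic polynomial is λ² − (0)λ + (−9) with roots 3 and −3.
Eigenvectors give P = [[1, 4], [1, 3]] with P⁻¹ = [[−3, 4], [1, −1]], and C = P·diag(3, −3)·P⁻¹.
Then C⁸ = P·diag(6561, 6561)·P⁻¹ = [[6561, 26244], [6561, 19683]] · [[−3, 4], [1, −1]] = [[6561, 0], [0, 6561]].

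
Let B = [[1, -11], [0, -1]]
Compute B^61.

[[1, -11], [0, -1]]

B² = I (check: tr B = 0 and det B = -1), so B^61 = B since 61 is odd.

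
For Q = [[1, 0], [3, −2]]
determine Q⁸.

[[1, 0], [−255, 256]]

tr Q = −1 and det Q = −2, so the characteristic polynomial is λ² − (−1)λ + (−2) with roots −2 and 1.
Eigenvectors give P = [[0, 1], [−1, 1]] with P⁻¹ = [[1, −1], [1, 0]], and Q = P·diag(−2, 1)·P⁻¹.
Then Q⁸ = P·diag(256, 1)·P⁻¹ = [[0, 1], [−256, 1]] · [[1, −1], [1, 0]] = [[1, 0], [−255, 256]].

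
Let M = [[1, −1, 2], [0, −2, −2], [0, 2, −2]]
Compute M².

[[1, 5, 0], [0, 0, 8], [0, −8, 0]]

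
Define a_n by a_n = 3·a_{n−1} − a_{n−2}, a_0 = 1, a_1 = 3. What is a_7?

987

With companion matrix A = [[3, −1], [1, 0]], [a_n, a_{n−1}]ᵀ = A·[a_{n−1}, a_{n−2}]ᵀ, so [a_7, a_6]ᵀ = A⁶·[a_1, a_0]ᵀ.
A⁶ = [[377, −144], [144, −55]], giving [a_7, a_6]ᵀ = [[987], [377]].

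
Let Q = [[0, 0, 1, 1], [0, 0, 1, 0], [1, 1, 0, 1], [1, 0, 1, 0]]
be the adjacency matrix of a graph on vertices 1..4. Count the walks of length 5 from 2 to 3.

11

The number of length-5 walks from vertex 2 to vertex 3 is entry (2,3) of Q⁵, where Q is the adjacency matrix.
Q² = [[2, 1, 1, 1], [1, 1, 0, 1], [1, 0, 3, 1], [1, 1, 1, 2]]
Q³ = [[2, 1, 4, 3], [1, 0, 3, 1], [4, 3, 2, 4], [3, 1, 4, 2]]
Q⁴ = [[7, 4, 6, 6], [4, 3, 2, 4], [6, 2, 11, 6], [6, 4, 6, 7]]
Q⁵ = [[12, 6, 17, 13], [6, 2, 11, 6], [17, 11, 14, 17], [13, 6, 17, 12]]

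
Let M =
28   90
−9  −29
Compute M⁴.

[[−134, −450], [45, 151]]

tr M = −1 and det M = −2, so the characteristic polynomial is λ² − (−1)λ + (−2) with roots −2 and 1.
Eigenvectors give P = [[−3, 10], [1, −3]] with P⁻¹ = [[3, 10], [1, 3]], and M = P·diag(−2, 1)·P⁻¹.
Then M⁴ = P·diag(16, 1)·P⁻¹ = [[−48, 10], [16, −3]] · [[3, 10], [1, 3]] = [[−134, −450], [45, 151]].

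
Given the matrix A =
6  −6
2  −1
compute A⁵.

[[876, −1266], [422, −601]]

tr A = 5 and det A = 6, so the characteristic polynomial is λ² − (5)λ + (6) with roots 2 and 3.
Eigenvectors give P = [[−3, 2], [−2, 1]] with P⁻¹ = [[1, −2], [2, −3]], and A = P·diag(2, 3)·P⁻¹.
Then A⁵ = P·diag(32, 243)·P⁻¹ = [[−96, 486], [−64, 243]] · [[1, −2], [2, −3]] = [[876, −1266], [422, −601]].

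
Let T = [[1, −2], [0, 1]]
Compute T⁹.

[[1, −18], [0, 1]]

T = I + N where N = [[0, −2], [0, 0]] is strictly upper-triangular, so N² = 0.
(I + N)⁹ = I + 9·N = [[1, −18], [0, 1]].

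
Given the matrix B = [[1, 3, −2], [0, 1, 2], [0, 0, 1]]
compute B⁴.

B = I + N where N = [[0, 3, −2], [0, 0, 2], [0, 0, 0]] is strictly upper-triangular, so N³ = 0.
(I + N)⁴ = I + 4·N + 6·N² = [[1, 12, 28], [0, 1, 8], [0, 0, 1]].

[[1, 12, 28], [0, 1, 8], [0, 0, 1]]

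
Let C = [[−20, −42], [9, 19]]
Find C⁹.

[[−3590, −7182], [1539, 3079]]

tr C = −1 and det C = −2, so the characteristic polynomial is λ² − (−1)λ + (−2) with roots 1 and −2.
Eigenvectors give P = [[−2, 7], [1, −3]] with P⁻¹ = [[3, 7], [1, 2]], and C = P·diag(1, −2)·P⁻¹.
Then C⁹ = P·diag(1, −512)·P⁻¹ = [[−2, −3584], [1, 1536]] · [[3, 7], [1, 2]] = [[−3590, −7182], [1539, 3079]].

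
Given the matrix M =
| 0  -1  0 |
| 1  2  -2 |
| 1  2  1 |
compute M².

[[-1, -2, 2], [0, -1, -6], [3, 5, -3]]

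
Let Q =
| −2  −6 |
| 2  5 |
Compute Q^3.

[[−20, −42], [14, 29]]

tr Q = 3 and det Q = 2, so the characteristic polynomial is λ² − (3)λ + (2) with roots 1 and 2.
Eigenvectors give P = [[−2, −3], [1, 2]] with P⁻¹ = [[−2, −3], [1, 2]], and Q = P·diag(1, 2)·P⁻¹.
Then Q^3 = P·diag(1, 8)·P⁻¹ = [[−2, −24], [1, 16]] · [[−2, −3], [1, 2]] = [[−20, −42], [14, 29]].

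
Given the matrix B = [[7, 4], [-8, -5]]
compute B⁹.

[[39367, 19684], [-39368, -19685]]

tr B = 2 and det B = -3, so the characteristic polynomial is λ² − (2)λ + (-3) with roots 3 and -1.
Eigenvectors give P = [[-1, -1], [1, 2]] with P⁻¹ = [[-2, -1], [1, 1]], and B = P·diag(3, -1)·P⁻¹.
Then B⁹ = P·diag(19683, -1)·P⁻¹ = [[-19683, 1], [19683, -2]] · [[-2, -1], [1, 1]] = [[39367, 19684], [-39368, -19685]].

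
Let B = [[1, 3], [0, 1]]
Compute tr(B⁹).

B = I + N where N = [[0, 3], [0, 0]] is strictly upper-triangular, so N² = 0.
(I + N)⁹ = I + 9·N = [[1, 27], [0, 1]].

2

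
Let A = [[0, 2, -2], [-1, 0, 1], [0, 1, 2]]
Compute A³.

[[2, -6, -2], [1, 4, 7], [-2, 3, 14]]

A² = [[-2, -2, -2], [0, -1, 4], [-1, 2, 5]]
A³ = [[2, -6, -2], [1, 4, 7], [-2, 3, 14]]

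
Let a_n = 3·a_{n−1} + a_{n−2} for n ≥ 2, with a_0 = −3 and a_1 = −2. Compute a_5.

−317

With companion matrix C = [[3, 1], [1, 0]], [a_n, a_{n−1}]ᵀ = C·[a_{n−1}, a_{n−2}]ᵀ, so [a_5, a_4]ᵀ = C^4·[a_1, a_0]ᵀ.
C^4 = [[109, 33], [33, 10]], giving [a_5, a_4]ᵀ = [[−317], [−96]].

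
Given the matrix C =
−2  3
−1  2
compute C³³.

C² = I (check: tr C = 0 and det C = −1), so C³³ = C since 33 is odd.

[[−2, 3], [−1, 2]]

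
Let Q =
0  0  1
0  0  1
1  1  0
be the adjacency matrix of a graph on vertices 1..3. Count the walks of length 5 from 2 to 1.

0

The number of length-5 walks from vertex 2 to vertex 1 is entry (2,1) of Q⁵, where Q is the adjacency matrix.
Q² = [[1, 1, 0], [1, 1, 0], [0, 0, 2]]
Q³ = [[0, 0, 2], [0, 0, 2], [2, 2, 0]]
Q⁴ = [[2, 2, 0], [2, 2, 0], [0, 0, 4]]
Q⁵ = [[0, 0, 4], [0, 0, 4], [4, 4, 0]]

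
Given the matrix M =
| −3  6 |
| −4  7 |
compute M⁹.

[[−39363, 59046], [−39364, 59047]]

tr M = 4 and det M = 3, so the characteristic polynomial is λ² − (4)λ + (3) with roots 1 and 3.
Eigenvectors give P = [[−3, 1], [−2, 1]] with P⁻¹ = [[−1, 1], [−2, 3]], and M = P·diag(1, 3)·P⁻¹.
Then M⁹ = P·diag(1, 19683)·P⁻¹ = [[−3, 19683], [−2, 19683]] · [[−1, 1], [−2, 3]] = [[−39363, 59046], [−39364, 59047]].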